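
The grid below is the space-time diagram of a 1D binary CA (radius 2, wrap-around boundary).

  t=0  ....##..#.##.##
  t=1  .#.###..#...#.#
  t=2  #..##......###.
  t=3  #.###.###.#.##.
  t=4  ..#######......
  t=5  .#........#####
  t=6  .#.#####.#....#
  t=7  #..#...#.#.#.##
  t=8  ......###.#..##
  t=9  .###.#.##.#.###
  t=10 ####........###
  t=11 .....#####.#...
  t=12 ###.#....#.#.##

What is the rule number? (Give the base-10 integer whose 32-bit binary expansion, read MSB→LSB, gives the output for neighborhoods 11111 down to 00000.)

681137261

  #####|.  b31=0 t=4,i=4
  ####.|.  b30=0 t=4,i=7
  ###.#|#  b29=1 t=2,i=13
  ###..|.  b28=0 t=1,i=5
  ##.##|#  b27=1 t=0,i=12
  ##.#.|.  b26=0 t=2,i=14
  ##..#|.  b25=0 t=0,i=6
  ##...|.  b24=0 t=0,i=0
  #.###|#  b23=1 t=1,i=3
  #.##.|.  b22=0 t=0,i=10
  #.#.#|.  b21=0 t=1,i=1
  #.#..|#  b20=1 t=2,i=0
  #..##|#  b19=1 t=2,i=2
  #..#.|.  b18=0 t=0,i=7
  #...#|.  b17=0 t=1,i=10
  #....|#  b16=1 t=0,i=1
  .####|.  b15=0 t=4,i=3
  .###.|#  b14=1 t=1,i=4
  .##.#|.  b13=0 t=0,i=11
  .##..|#  b12=1 t=0,i=5
  .#.##|.  b11=0 t=0,i=9
  .#.#.|#  b10=1 t=1,i=0
  .#..#|.  b9=0 t=2,i=1
  .#...|.  b8=0 t=1,i=9
  ..###|.  b7=0 t=2,i=11
  ..##.|#  b6=1 t=0,i=4
  ..#.#|#  b5=1 t=0,i=8
  ..#..|.  b4=0 t=1,i=8
  ...##|#  b3=1 t=0,i=3
  ...#.|#  b2=1 t=1,i=11
  ....#|.  b1=0 t=0,i=2
  .....|#  b0=1 t=2,i=7
  bits 00101000100110010101010001101101 = 681137261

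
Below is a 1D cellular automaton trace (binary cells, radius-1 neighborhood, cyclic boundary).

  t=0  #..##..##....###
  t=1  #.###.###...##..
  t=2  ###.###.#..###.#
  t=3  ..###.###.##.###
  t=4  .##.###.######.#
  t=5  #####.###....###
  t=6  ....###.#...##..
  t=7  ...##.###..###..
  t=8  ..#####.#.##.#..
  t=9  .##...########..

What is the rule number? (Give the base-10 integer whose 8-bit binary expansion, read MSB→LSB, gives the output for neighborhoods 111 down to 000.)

  [7] ### => .  t=0,i=14
  [6] ##. => #  t=0,i=0
  [5] #.# => #  t=1,i=1
  [4] #.. => .  t=0,i=1
  [3] .## => #  t=0,i=3
  [2] .#. => #  t=1,i=0
  [1] ..# => #  t=0,i=2
  [0] ... => .  t=0,i=10
  bits 01101110 = 110

110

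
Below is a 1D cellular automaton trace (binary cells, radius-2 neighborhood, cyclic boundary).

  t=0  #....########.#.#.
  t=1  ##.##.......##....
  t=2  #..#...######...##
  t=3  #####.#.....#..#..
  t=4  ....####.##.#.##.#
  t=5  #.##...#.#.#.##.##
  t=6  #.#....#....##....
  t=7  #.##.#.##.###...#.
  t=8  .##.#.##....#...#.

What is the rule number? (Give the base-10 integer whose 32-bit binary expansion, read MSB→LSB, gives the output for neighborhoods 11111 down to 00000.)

912001403

  #####|.  b31=0 t=0,i=7
  ####.|.  b30=0 t=0,i=11
  ###.#|#  b29=1 t=0,i=12
  ###..|#  b28=1 t=2,i=0
  ##.##|.  b27=0 t=1,i=2
  ##.#.|#  b26=1 t=0,i=13
  ##..#|#  b25=1 t=2,i=1
  ##...|.  b24=0 t=1,i=5
  #.###|.  b23=0 t=5,i=16
  #.##.|#  b22=1 t=1,i=3
  #.#.#|.  b21=0 t=0,i=14
  #.#..|#  b20=1 t=0,i=0
  #..##|#  b19=1 t=3,i=17
  #..#.|#  b18=1 t=2,i=2
  #...#|.  b17=0 t=2,i=5
  #....|.  b16=0 t=0,i=2
  .####|.  b15=0 t=0,i=6
  .###.|.  b14=0 t=2,i=17
  .##.#|.  b13=0 t=1,i=1
  .##..|.  b12=0 t=1,i=4
  .#.##|#  b11=1 t=4,i=13
  .#.#.|.  b10=0 t=0,i=15
  .#..#|.  b9=0 t=3,i=13
  .#...|#  b8=1 t=0,i=1
  ..###|.  b7=0 t=0,i=5
  ..##.|#  b6=1 t=1,i=0
  ..#.#|#  b5=1 t=5,i=7
  ..#..|#  b4=1 t=2,i=3
  ...##|#  b3=1 t=0,i=4
  ...#.|.  b2=0 t=3,i=11
  ....#|#  b1=1 t=0,i=3
  .....|#  b0=1 t=1,i=7
  bits 00110110010111000000100101111011 = 912001403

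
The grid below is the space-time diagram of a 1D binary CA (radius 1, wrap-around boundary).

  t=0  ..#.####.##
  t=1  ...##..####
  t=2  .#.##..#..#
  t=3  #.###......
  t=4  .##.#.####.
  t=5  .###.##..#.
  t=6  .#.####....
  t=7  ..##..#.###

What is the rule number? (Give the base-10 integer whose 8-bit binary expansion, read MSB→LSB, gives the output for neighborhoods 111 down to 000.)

  ###|.  b7=0 t=0,i=5
  ##.|#  b6=1 t=0,i=7
  #.#|#  b5=1 t=0,i=3
  #..|.  b4=0 t=0,i=0
  .##|#  b3=1 t=0,i=4
  .#.|.  b2=0 t=0,i=2
  ..#|.  b1=0 t=0,i=1
  ...|#  b0=1 t=1,i=1
  bits 01101001 = 105

105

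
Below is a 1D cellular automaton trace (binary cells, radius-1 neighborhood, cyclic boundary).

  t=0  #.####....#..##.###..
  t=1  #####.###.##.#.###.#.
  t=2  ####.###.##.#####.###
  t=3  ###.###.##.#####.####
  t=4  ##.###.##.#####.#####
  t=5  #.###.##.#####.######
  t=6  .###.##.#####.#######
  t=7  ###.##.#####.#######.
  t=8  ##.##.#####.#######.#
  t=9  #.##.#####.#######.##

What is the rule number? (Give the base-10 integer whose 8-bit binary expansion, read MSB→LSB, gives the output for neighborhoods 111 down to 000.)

  nb ###: next=#  (t=0,i=3, bit7=1)
  nb ##.: next=.  (t=0,i=5, bit6=0)
  nb #.#: next=#  (t=0,i=1, bit5=1)
  nb #..: next=#  (t=0,i=6, bit4=1)
  nb .##: next=#  (t=0,i=2, bit3=1)
  nb .#.: next=#  (t=0,i=0, bit2=1)
  nb ..#: next=.  (t=0,i=9, bit1=0)
  nb ...: next=#  (t=0,i=7, bit0=1)
  bits 10111101 = 189

189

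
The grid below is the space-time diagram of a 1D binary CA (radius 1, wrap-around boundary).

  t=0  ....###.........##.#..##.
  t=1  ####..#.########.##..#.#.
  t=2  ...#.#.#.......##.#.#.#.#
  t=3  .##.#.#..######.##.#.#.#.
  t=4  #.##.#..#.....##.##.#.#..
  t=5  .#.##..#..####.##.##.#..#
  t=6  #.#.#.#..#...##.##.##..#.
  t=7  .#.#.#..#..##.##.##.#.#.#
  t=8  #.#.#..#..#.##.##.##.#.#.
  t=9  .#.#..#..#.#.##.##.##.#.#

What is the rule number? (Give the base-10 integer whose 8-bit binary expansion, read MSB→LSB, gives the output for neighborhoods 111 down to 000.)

99

  ###|.  b7=0 t=0,i=5
  ##.|#  b6=1 t=0,i=6
  #.#|#  b5=1 t=0,i=18
  #..|.  b4=0 t=0,i=7
  .##|.  b3=0 t=0,i=4
  .#.|.  b2=0 t=0,i=19
  ..#|#  b1=1 t=0,i=3
  ...|#  b0=1 t=0,i=0
  bits 01100011 = 99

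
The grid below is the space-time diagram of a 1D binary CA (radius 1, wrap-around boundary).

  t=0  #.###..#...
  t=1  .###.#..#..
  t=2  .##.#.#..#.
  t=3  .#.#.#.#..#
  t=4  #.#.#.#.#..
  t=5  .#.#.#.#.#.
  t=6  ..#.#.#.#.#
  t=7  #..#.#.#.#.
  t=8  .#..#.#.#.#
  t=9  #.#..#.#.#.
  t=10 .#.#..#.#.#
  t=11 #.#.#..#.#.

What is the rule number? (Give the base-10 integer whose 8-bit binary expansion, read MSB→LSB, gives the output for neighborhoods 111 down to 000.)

  nb ###: next=#  (t=0,i=3, bit7=1)
  nb ##.: next=.  (t=0,i=4, bit6=0)
  nb #.#: next=#  (t=0,i=1, bit5=1)
  nb #..: next=#  (t=0,i=5, bit4=1)
  nb .##: next=#  (t=0,i=2, bit3=1)
  nb .#.: next=.  (t=0,i=0, bit2=0)
  nb ..#: next=.  (t=0,i=6, bit1=0)
  nb ...: next=.  (t=0,i=9, bit0=0)
  bits 10111000 = 184

184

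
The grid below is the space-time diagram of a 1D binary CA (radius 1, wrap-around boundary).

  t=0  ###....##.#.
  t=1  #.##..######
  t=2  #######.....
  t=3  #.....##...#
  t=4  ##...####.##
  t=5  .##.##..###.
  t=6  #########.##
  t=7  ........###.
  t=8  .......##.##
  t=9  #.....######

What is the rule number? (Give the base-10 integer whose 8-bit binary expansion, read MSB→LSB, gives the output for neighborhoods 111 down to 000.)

126

  [7] ### => .  t=0,i=1
  [6] ##. => #  t=0,i=2
  [5] #.# => #  t=0,i=9
  [4] #.. => #  t=0,i=3
  [3] .## => #  t=0,i=0
  [2] .#. => #  t=0,i=10
  [1] ..# => #  t=0,i=6
  [0] ... => .  t=0,i=4
  bits 01111110 = 126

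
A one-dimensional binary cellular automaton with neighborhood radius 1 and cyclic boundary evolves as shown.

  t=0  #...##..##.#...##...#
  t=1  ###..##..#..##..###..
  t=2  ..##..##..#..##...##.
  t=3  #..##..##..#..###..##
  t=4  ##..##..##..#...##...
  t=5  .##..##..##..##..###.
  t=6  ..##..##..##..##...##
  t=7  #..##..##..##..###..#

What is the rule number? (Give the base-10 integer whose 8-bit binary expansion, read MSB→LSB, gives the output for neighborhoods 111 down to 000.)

  nb ###: next=.  (t=1,i=1, bit7=0)
  nb ##.: next=#  (t=0,i=0, bit6=1)
  nb #.#: next=.  (t=0,i=10, bit5=0)
  nb #..: next=#  (t=0,i=1, bit4=1)
  nb .##: next=.  (t=0,i=4, bit3=0)
  nb .#.: next=.  (t=0,i=11, bit2=0)
  nb ..#: next=.  (t=0,i=3, bit1=0)
  nb ...: next=#  (t=0,i=2, bit0=1)
  bits 01010001 = 81

81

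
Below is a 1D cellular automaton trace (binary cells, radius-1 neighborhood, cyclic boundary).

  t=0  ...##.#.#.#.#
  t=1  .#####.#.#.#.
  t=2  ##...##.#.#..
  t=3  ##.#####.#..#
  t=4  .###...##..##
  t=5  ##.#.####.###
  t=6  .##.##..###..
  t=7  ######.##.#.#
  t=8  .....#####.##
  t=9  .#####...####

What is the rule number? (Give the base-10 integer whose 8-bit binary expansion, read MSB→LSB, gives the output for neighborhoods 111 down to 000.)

107

  ###|.  b7=0 t=1,i=2
  ##.|#  b6=1 t=0,i=4
  #.#|#  b5=1 t=0,i=5
  #..|.  b4=0 t=0,i=0
  .##|#  b3=1 t=0,i=3
  .#.|.  b2=0 t=0,i=6
  ..#|#  b1=1 t=0,i=2
  ...|#  b0=1 t=0,i=1
  bits 01101011 = 107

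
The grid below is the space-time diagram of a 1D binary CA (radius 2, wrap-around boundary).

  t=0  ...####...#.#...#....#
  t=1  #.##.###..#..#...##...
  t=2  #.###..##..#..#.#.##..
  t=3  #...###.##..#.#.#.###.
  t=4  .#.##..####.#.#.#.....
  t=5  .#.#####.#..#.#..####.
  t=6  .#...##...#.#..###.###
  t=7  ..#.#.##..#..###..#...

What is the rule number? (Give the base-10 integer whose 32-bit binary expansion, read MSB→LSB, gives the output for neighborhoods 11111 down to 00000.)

3681104809

  #####|#  b31=1 t=5,i=5
  ####.|#  b30=1 t=0,i=5
  ###.#|.  b29=0 t=3,i=6
  ###..|#  b28=1 t=0,i=6
  ##.##|#  b27=1 t=1,i=4
  ##.#.|.  b26=0 t=3,i=21
  ##..#|#  b25=1 t=1,i=8
  ##...|#  b24=1 t=0,i=7
  #.###|.  b23=0 t=1,i=5
  #.##.|#  b22=1 t=1,i=2
  #.#.#|#  b21=1 t=2,i=16
  #.#..|.  b20=0 t=0,i=12
  #..##|#  b19=1 t=2,i=6
  #..#.|.  b18=0 t=1,i=9
  #...#|.  b17=0 t=0,i=1
  #....|#  b16=1 t=0,i=18
  .####|.  b15=0 t=0,i=4
  .###.|.  b14=0 t=1,i=6
  .##.#|#  b13=1 t=1,i=3
  .##..|#  b12=1 t=1,i=18
  .#.##|.  b11=0 t=1,i=1
  .#.#.|.  b10=0 t=0,i=11
  .#..#|#  b9=1 t=1,i=11
  .#...|#  b8=1 t=0,i=0
  ..###|#  b7=1 t=0,i=3
  ..##.|.  b6=0 t=1,i=17
  ..#.#|#  b5=1 t=0,i=10
  ..#..|.  b4=0 t=0,i=16
  ...##|#  b3=1 t=0,i=2
  ...#.|.  b2=0 t=0,i=9
  ....#|.  b1=0 t=0,i=19
  .....|#  b0=1 t=4,i=19
  bits 11011011011010010011001110101001 = 3681104809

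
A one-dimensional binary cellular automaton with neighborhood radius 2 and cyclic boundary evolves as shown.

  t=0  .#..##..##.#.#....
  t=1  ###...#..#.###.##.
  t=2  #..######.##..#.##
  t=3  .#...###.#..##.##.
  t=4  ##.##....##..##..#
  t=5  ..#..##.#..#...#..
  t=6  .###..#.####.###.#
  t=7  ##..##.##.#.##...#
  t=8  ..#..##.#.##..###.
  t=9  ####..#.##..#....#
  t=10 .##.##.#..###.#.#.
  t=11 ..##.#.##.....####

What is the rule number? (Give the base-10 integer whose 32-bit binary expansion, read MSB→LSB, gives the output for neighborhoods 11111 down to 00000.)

  [31] ##### => #  t=2,i=5
  [30] ####. => #  t=2,i=7
  [29] ###.# => .  t=1,i=13
  [28] ###.. => .  t=1,i=2
  [27] ##.## => #  t=1,i=14
  [26] ##.#. => .  t=0,i=10
  [25] ##..# => #  t=0,i=6
  [24] ##... => #  t=1,i=3
  [23] #.### => #  t=1,i=0
  [22] #.##. => .  t=1,i=15
  [21] #.#.# => #  t=0,i=11
  [20] #.#.. => #  t=0,i=13
  [19] #..## => .  t=0,i=3
  [18] #..#. => #  t=1,i=8
  [17] #...# => #  t=1,i=4
  [16] #.... => #  t=0,i=15
  [15] .#### => .  t=2,i=4
  [14] .###. => .  t=1,i=1
  [13] .##.# => #  t=0,i=9
  [12] .##.. => .  t=0,i=5
  [11] .#.## => #  t=1,i=10
  [10] .#.#. => #  t=0,i=12
  [9] .#..# => #  t=0,i=2
  [8] .#... => .  t=0,i=14
  [7] ..### => .  t=2,i=3
  [6] ..##. => .  t=0,i=4
  [5] ..#.# => .  t=1,i=9
  [4] ..#.. => #  t=0,i=1
  [3] ...## => #  t=3,i=4
  [2] ...#. => #  t=0,i=0
  [1] ....# => .  t=0,i=17
  [0] ..... => #  t=0,i=16
  bits 11001011101101110010111000011101 = 3417779741

3417779741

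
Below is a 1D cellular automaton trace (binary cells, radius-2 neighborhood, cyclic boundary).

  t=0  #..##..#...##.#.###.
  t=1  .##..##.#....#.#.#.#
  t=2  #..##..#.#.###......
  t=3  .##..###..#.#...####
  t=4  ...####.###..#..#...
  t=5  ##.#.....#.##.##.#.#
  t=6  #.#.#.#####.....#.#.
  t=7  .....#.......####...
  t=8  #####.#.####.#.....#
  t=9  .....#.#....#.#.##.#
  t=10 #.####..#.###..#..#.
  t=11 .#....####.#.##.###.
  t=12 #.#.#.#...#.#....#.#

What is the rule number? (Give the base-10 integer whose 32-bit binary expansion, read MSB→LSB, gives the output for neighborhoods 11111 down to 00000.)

  ##### -> .   bit 31 = 0  t=6,i=8
  ####. -> .   bit 30 = 0  t=3,i=18
  ###.# -> .   bit 29 = 0  t=0,i=18
  ###.. -> .   bit 28 = 0  t=2,i=13
  ##.## -> .   bit 27 = 0  t=3,i=0
  ##.#. -> #   bit 26 = 1  t=0,i=13
  ##..# -> #   bit 25 = 1  t=0,i=5
  ##... -> .   bit 24 = 0  t=2,i=14
  #.### -> .   bit 23 = 0  t=0,i=16
  #.##. -> .   bit 22 = 0  t=1,i=1
  #.#.# -> .   bit 21 = 0  t=0,i=14
  #.#.. -> .   bit 20 = 0  t=0,i=0
  #..## -> #   bit 19 = 1  t=0,i=2
  #..#. -> #   bit 18 = 1  t=0,i=6
  #...# -> .   bit 17 = 0  t=0,i=9
  #.... -> .   bit 16 = 0  t=1,i=10
  .#### -> .   bit 15 = 0  t=3,i=17
  .###. -> #   bit 14 = 1  t=0,i=17
  .##.# -> .   bit 13 = 0  t=0,i=12
  .##.. -> .   bit 12 = 0  t=0,i=4
  .#.## -> #   bit 11 = 1  t=0,i=15
  .#.#. -> .   bit 10 = 0  t=1,i=14
  .#..# -> #   bit 9 = 1  t=0,i=1
  .#... -> #   bit 8 = 1  t=0,i=8
  ..### -> #   bit 7 = 1  t=3,i=5
  ..##. -> .   bit 6 = 0  t=0,i=3
  ..#.# -> #   bit 5 = 1  t=1,i=13
  ..#.. -> .   bit 4 = 0  t=0,i=7
  ...## -> .   bit 3 = 0  t=0,i=10
  ...#. -> #   bit 2 = 1  t=1,i=12
  ....# -> #   bit 1 = 1  t=1,i=11
  ..... -> #   bit 0 = 1  t=2,i=16
  bits 00000110000011000100101110100111 = 101469095

101469095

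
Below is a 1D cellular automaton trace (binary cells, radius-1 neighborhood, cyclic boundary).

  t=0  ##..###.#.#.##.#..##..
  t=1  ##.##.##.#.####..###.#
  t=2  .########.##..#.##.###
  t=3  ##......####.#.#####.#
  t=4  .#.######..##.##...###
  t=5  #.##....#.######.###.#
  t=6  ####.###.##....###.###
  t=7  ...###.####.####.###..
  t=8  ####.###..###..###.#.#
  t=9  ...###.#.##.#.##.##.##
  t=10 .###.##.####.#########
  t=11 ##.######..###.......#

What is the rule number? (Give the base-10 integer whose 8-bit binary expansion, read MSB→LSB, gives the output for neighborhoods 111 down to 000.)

  ###|.  b7=0 t=0,i=5
  ##.|#  b6=1 t=0,i=1
  #.#|#  b5=1 t=0,i=7
  #..|.  b4=0 t=0,i=2
  .##|#  b3=1 t=0,i=0
  .#.|.  b2=0 t=0,i=8
  ..#|#  b1=1 t=0,i=3
  ...|#  b0=1 t=3,i=3
  bits 01101011 = 107

107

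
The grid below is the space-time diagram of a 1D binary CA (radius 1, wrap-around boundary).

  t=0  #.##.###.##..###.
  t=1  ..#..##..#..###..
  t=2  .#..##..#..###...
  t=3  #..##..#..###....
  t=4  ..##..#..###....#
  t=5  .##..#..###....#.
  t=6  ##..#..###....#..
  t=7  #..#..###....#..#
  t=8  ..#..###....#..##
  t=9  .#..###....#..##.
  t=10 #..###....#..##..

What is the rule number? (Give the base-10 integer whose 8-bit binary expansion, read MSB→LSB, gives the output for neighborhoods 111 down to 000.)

  ###|#  b7=1 t=0,i=6
  ##.|.  b6=0 t=0,i=3
  #.#|.  b5=0 t=0,i=1
  #..|.  b4=0 t=0,i=11
  .##|#  b3=1 t=0,i=2
  .#.|.  b2=0 t=0,i=0
  ..#|#  b1=1 t=0,i=12
  ...|.  b0=0 t=1,i=0
  bits 10001010 = 138

138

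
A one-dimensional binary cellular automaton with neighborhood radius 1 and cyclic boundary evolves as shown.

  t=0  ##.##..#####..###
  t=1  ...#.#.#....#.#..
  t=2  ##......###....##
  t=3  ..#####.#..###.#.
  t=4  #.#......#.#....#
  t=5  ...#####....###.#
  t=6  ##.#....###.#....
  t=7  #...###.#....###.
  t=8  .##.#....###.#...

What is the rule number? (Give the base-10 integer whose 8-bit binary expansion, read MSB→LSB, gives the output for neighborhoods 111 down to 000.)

  nb ###: next=.  (t=0,i=0, bit7=0)
  nb ##.: next=.  (t=0,i=1, bit6=0)
  nb #.#: next=.  (t=0,i=2, bit5=0)
  nb #..: next=#  (t=0,i=5, bit4=1)
  nb .##: next=#  (t=0,i=3, bit3=1)
  nb .#.: next=.  (t=1,i=3, bit2=0)
  nb ..#: next=.  (t=0,i=6, bit1=0)
  nb ...: next=#  (t=1,i=0, bit0=1)
  bits 00011001 = 25

25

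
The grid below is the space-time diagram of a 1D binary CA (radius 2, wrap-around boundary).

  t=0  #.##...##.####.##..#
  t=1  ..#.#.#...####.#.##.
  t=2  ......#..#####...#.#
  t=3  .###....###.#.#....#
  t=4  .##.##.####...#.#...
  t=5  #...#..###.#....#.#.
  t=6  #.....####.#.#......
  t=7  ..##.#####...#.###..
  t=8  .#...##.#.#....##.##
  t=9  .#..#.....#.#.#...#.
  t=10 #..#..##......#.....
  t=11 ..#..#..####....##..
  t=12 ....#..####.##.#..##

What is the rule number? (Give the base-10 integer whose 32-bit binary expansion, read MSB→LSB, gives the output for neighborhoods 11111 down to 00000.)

1675477129

  ##### -> .   bit 31 = 0  t=2,i=11
  ####. -> #   bit 30 = 1  t=0,i=12
  ###.# -> #   bit 29 = 1  t=0,i=13
  ###.. -> .   bit 28 = 0  t=2,i=13
  ##.## -> .   bit 27 = 0  t=0,i=1
  ##.#. -> .   bit 26 = 0  t=1,i=14
  ##..# -> #   bit 25 = 1  t=0,i=17
  ##... -> #   bit 24 = 1  t=0,i=4
  #.### -> #   bit 23 = 1  t=0,i=10
  #.##. -> #   bit 22 = 1  t=0,i=2
  #.#.# -> .   bit 21 = 0  t=1,i=4
  #.#.. -> #   bit 20 = 1  t=1,i=6
  #..## -> #   bit 19 = 1  t=0,i=18
  #..#. -> #   bit 18 = 1  t=9,i=0
  #...# -> .   bit 17 = 0  t=0,i=5
  #.... -> #   bit 16 = 1  t=2,i=1
  .#### -> #   bit 15 = 1  t=0,i=11
  .###. -> #   bit 14 = 1  t=3,i=2
  .##.# -> .   bit 13 = 0  t=0,i=0
  .##.. -> .   bit 12 = 0  t=0,i=3
  .#.## -> .   bit 11 = 0  t=1,i=16
  .#.#. -> .   bit 10 = 0  t=1,i=3
  .#..# -> .   bit 9 = 0  t=2,i=7
  .#... -> .   bit 8 = 0  t=1,i=7
  ..### -> #   bit 7 = 1  t=1,i=10
  ..##. -> .   bit 6 = 0  t=0,i=7
  ..#.# -> .   bit 5 = 0  t=1,i=2
  ..#.. -> .   bit 4 = 0  t=2,i=6
  ...## -> #   bit 3 = 1  t=0,i=6
  ...#. -> .   bit 2 = 0  t=1,i=1
  ....# -> .   bit 1 = 0  t=2,i=4
  ..... -> #   bit 0 = 1  t=2,i=2
  bits 01100011110111011100000010001001 = 1675477129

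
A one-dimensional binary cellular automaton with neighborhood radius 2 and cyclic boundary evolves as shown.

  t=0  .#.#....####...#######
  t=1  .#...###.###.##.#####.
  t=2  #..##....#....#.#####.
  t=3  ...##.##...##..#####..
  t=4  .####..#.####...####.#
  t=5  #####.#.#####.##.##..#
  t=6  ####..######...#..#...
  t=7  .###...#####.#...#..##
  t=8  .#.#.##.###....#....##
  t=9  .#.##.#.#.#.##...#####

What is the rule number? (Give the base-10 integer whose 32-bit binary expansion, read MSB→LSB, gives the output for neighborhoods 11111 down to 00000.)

3500652618

  #####|#  b31=1 t=0,i=17
  ####.|#  b30=1 t=0,i=10
  ###.#|.  b29=0 t=0,i=21
  ###..|#  b28=1 t=0,i=11
  ##.##|.  b27=0 t=1,i=8
  ##.#.|.  b26=0 t=0,i=0
  ##..#|.  b25=0 t=1,i=21
  ##...|.  b24=0 t=0,i=12
  #.###|#  b23=1 t=1,i=9
  #.##.|.  b22=0 t=1,i=13
  #.#.#|#  b21=1 t=0,i=1
  #.#..|.  b20=0 t=0,i=3
  #..##|.  b19=0 t=2,i=2
  #..#.|#  b18=1 t=1,i=0
  #...#|#  b17=1 t=0,i=13
  #....|#  b16=1 t=0,i=5
  .####|#  b15=1 t=0,i=9
  .###.|.  b14=0 t=1,i=6
  .##.#|#  b13=1 t=1,i=14
  .##..|#  b12=1 t=2,i=4
  .#.##|#  b11=1 t=2,i=15
  .#.#.|.  b10=0 t=0,i=2
  .#..#|.  b9=0 t=2,i=1
  .#...|.  b8=0 t=0,i=4
  ..###|.  b7=0 t=0,i=8
  ..##.|#  b6=1 t=2,i=3
  ..#.#|.  b5=0 t=2,i=14
  ..#..|.  b4=0 t=1,i=1
  ...##|#  b3=1 t=0,i=7
  ...#.|.  b2=0 t=2,i=8
  ....#|#  b1=1 t=0,i=6
  .....|.  b0=0 t=3,i=0
  bits 11010000101001111011100001001010 = 3500652618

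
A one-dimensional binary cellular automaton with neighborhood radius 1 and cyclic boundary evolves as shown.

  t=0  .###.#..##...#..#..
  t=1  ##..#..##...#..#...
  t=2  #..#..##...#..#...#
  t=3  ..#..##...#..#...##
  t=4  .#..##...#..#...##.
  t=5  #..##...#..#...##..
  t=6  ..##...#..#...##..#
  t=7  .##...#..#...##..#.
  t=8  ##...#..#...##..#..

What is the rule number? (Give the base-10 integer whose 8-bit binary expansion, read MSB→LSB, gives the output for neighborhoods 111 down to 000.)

  nb ###: next=.  (t=0,i=2, bit7=0)
  nb ##.: next=.  (t=0,i=3, bit6=0)
  nb #.#: next=#  (t=0,i=4, bit5=1)
  nb #..: next=.  (t=0,i=6, bit4=0)
  nb .##: next=#  (t=0,i=1, bit3=1)
  nb .#.: next=.  (t=0,i=5, bit2=0)
  nb ..#: next=#  (t=0,i=0, bit1=1)
  nb ...: next=.  (t=0,i=11, bit0=0)
  bits 00101010 = 42

42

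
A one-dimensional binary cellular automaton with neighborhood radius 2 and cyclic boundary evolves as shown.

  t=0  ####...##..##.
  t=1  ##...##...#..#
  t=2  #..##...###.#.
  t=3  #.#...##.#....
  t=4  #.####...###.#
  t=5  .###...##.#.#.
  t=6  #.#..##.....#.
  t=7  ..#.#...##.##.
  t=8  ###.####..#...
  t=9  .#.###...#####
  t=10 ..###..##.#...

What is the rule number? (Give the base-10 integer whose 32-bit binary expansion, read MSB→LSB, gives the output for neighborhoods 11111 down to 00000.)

  #####|.  b31=0 t=9,i=11
  ####.|.  b30=0 t=0,i=2
  ###.#|.  b29=0 t=2,i=10
  ###..|.  b28=0 t=0,i=3
  ##.##|#  b27=1 t=0,i=13
  ##.#.|.  b26=0 t=2,i=11
  ##..#|.  b25=0 t=0,i=9
  ##...|.  b24=0 t=0,i=4
  #.###|#  b23=1 t=0,i=0
  #.##.|.  b22=0 t=4,i=13
  #.#.#|.  b21=0 t=2,i=12
  #.#..|#  b20=1 t=2,i=0
  #..##|#  b19=1 t=0,i=10
  #..#.|#  b18=1 t=8,i=9
  #...#|#  b17=1 t=0,i=5
  #....|#  b16=1 t=3,i=11
  .####|#  b15=1 t=0,i=1
  .###.|#  b14=1 t=1,i=0
  .##.#|.  b13=0 t=0,i=12
  .##..|.  b12=0 t=0,i=8
  .#.##|#  b11=1 t=9,i=2
  .#.#.|.  b10=0 t=2,i=13
  .#..#|.  b9=0 t=1,i=11
  .#...|#  b8=1 t=3,i=3
  ..###|.  b7=0 t=1,i=13
  ..##.|.  b6=0 t=0,i=7
  ..#.#|#  b5=1 t=3,i=0
  ..#..|#  b4=1 t=1,i=10
  ...##|#  b3=1 t=0,i=6
  ...#.|#  b2=1 t=1,i=9
  ....#|.  b1=0 t=3,i=12
  .....|#  b0=1 t=6,i=9
  bits 00001000100111111100100100111101 = 144689469

144689469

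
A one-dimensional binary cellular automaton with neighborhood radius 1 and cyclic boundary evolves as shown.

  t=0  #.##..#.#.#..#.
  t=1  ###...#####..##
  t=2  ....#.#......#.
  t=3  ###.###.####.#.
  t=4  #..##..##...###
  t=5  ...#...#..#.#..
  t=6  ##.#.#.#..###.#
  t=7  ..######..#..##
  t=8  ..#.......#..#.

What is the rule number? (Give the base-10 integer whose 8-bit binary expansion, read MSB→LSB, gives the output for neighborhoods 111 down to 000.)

45

  ###|.  b7=0 t=1,i=0
  ##.|.  b6=0 t=0,i=3
  #.#|#  b5=1 t=0,i=1
  #..|.  b4=0 t=0,i=4
  .##|#  b3=1 t=0,i=2
  .#.|#  b2=1 t=0,i=0
  ..#|.  b1=0 t=0,i=5
  ...|#  b0=1 t=1,i=4
  bits 00101101 = 45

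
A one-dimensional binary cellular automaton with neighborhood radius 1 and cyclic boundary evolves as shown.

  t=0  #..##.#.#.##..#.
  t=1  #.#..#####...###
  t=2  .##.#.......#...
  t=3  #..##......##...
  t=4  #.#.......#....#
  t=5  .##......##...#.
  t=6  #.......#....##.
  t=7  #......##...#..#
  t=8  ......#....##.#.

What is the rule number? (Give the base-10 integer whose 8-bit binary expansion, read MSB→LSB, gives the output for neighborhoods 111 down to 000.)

  nb ###: next=.  (t=1,i=6, bit7=0)
  nb ##.: next=.  (t=0,i=4, bit6=0)
  nb #.#: next=#  (t=0,i=5, bit5=1)
  nb #..: next=.  (t=0,i=1, bit4=0)
  nb .##: next=.  (t=0,i=3, bit3=0)
  nb .#.: next=#  (t=0,i=0, bit2=1)
  nb ..#: next=#  (t=0,i=2, bit1=1)
  nb ...: next=.  (t=1,i=11, bit0=0)
  bits 00100110 = 38

38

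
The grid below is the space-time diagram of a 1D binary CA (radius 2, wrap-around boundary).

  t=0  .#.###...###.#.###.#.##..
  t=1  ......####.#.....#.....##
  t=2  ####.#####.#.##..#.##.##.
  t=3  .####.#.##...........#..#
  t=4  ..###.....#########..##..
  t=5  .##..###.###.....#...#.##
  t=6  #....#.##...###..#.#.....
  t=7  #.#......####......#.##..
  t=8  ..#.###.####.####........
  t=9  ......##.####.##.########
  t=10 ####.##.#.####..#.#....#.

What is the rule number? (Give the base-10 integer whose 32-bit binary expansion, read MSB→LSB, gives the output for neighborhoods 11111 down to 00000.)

  nb #####: next=.  (t=2,i=7, bit31=0)
  nb ####.: next=#  (t=1,i=8, bit30=1)
  nb ###.#: next=#  (t=0,i=11, bit29=1)
  nb ###..: next=.  (t=0,i=5, bit28=0)
  nb ##.##: next=#  (t=2,i=4, bit27=1)
  nb ##.#.: next=.  (t=0,i=12, bit26=0)
  nb ##..#: next=.  (t=2,i=15, bit25=0)
  nb ##...: next=#  (t=0,i=6, bit24=1)
  nb #.###: next=.  (t=0,i=3, bit23=0)
  nb #.##.: next=.  (t=0,i=21, bit22=0)
  nb #.#.#: next=.  (t=0,i=13, bit21=0)
  nb #.#..: next=#  (t=1,i=11, bit20=1)
  nb #..##: next=.  (t=4,i=20, bit19=0)
  nb #..#.: next=.  (t=2,i=16, bit18=0)
  nb #...#: next=#  (t=0,i=7, bit17=1)
  nb #....: next=#  (t=1,i=1, bit16=1)
  nb .####: next=#  (t=1,i=7, bit15=1)
  nb .###.: next=.  (t=0,i=4, bit14=0)
  nb .##.#: next=.  (t=2,i=20, bit13=0)
  nb .##..: next=.  (t=0,i=22, bit12=0)
  nb .#.##: next=.  (t=0,i=2, bit11=0)
  nb .#.#.: next=.  (t=6,i=18, bit10=0)
  nb .#..#: next=#  (t=3,i=22, bit9=1)
  nb .#...: next=.  (t=1,i=12, bit8=0)
  nb ..###: next=#  (t=0,i=9, bit7=1)
  nb ..##.: next=#  (t=1,i=23, bit6=1)
  nb ..#.#: next=.  (t=0,i=1, bit5=0)
  nb ..#..: next=#  (t=1,i=17, bit4=1)
  nb ...##: next=#  (t=0,i=8, bit3=1)
  nb ...#.: next=.  (t=0,i=0, bit2=0)
  nb ....#: next=.  (t=1,i=4, bit1=0)
  nb .....: next=#  (t=1,i=2, bit0=1)
  bits 01101001000100111000001011011001 = 1762886361

1762886361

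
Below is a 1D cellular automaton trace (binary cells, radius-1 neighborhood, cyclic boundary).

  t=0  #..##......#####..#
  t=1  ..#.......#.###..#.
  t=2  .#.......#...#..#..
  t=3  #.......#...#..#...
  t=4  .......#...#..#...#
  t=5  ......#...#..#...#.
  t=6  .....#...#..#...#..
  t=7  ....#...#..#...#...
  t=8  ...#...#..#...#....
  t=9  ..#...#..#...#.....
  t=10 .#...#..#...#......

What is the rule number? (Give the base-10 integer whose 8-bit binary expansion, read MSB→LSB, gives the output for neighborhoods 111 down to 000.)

130

  [7] ### => #  t=0,i=12
  [6] ##. => .  t=0,i=0
  [5] #.# => .  t=1,i=11
  [4] #.. => .  t=0,i=1
  [3] .## => .  t=0,i=3
  [2] .#. => .  t=1,i=2
  [1] ..# => #  t=0,i=2
  [0] ... => .  t=0,i=6
  bits 10000010 = 130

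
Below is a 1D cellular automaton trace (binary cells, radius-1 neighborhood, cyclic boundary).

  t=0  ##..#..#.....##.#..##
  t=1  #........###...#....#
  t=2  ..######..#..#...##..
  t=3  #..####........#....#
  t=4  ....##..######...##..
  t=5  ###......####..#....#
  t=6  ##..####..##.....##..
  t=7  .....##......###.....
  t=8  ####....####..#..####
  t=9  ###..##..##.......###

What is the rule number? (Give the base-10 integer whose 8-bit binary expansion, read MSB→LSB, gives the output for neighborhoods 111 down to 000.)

  ### -> #   bit 7 = 1  t=0,i=0
  ##. -> .   bit 6 = 0  t=0,i=1
  #.# -> #   bit 5 = 1  t=0,i=15
  #.. -> .   bit 4 = 0  t=0,i=2
  .## -> .   bit 3 = 0  t=0,i=13
  .#. -> .   bit 2 = 0  t=0,i=4
  ..# -> .   bit 1 = 0  t=0,i=3
  ... -> #   bit 0 = 1  t=0,i=9
  bits 10100001 = 161

161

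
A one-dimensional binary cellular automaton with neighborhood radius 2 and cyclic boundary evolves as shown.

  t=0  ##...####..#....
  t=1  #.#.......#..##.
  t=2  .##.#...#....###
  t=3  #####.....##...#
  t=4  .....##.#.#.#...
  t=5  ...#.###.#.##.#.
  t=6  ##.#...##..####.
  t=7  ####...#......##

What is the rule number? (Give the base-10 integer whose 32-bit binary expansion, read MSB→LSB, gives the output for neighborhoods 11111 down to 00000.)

  ##### -> .   bit 31 = 0  t=3,i=1
  ####. -> .   bit 30 = 0  t=0,i=7
  ###.# -> #   bit 29 = 1  t=2,i=15
  ###.. -> .   bit 28 = 0  t=0,i=8
  ##.## -> #   bit 27 = 1  t=2,i=0
  ##.#. -> #   bit 26 = 1  t=1,i=15
  ##..# -> .   bit 25 = 0  t=0,i=9
  ##... -> #   bit 24 = 1  t=0,i=2
  #.### -> .   bit 23 = 0  t=5,i=5
  #.##. -> #   bit 22 = 1  t=2,i=1
  #.#.# -> .   bit 21 = 0  t=1,i=0
  #.#.. -> #   bit 20 = 1  t=1,i=2
  #..## -> .   bit 19 = 0  t=1,i=12
  #..#. -> #   bit 18 = 1  t=0,i=10
  #...# -> .   bit 17 = 0  t=0,i=3
  #.... -> #   bit 16 = 1  t=0,i=13
  .#### -> .   bit 15 = 0  t=0,i=6
  .###. -> .   bit 14 = 0  t=2,i=14
  .##.# -> #   bit 13 = 1  t=1,i=14
  .##.. -> .   bit 12 = 0  t=0,i=1
  .#.## -> .   bit 11 = 0  t=5,i=4
  .#.#. -> #   bit 10 = 1  t=1,i=1
  .#..# -> .   bit 9 = 0  t=1,i=11
  .#... -> .   bit 8 = 0  t=0,i=12
  ..### -> .   bit 7 = 0  t=0,i=5
  ..##. -> #   bit 6 = 1  t=0,i=0
  ..#.# -> #   bit 5 = 1  t=5,i=3
  ..#.. -> .   bit 4 = 0  t=0,i=11
  ...## -> .   bit 3 = 0  t=0,i=4
  ...#. -> .   bit 2 = 0  t=1,i=9
  ....# -> #   bit 1 = 1  t=0,i=14
  ..... -> .   bit 0 = 0  t=1,i=5
  bits 00101101010101010010010001100010 = 760554594

760554594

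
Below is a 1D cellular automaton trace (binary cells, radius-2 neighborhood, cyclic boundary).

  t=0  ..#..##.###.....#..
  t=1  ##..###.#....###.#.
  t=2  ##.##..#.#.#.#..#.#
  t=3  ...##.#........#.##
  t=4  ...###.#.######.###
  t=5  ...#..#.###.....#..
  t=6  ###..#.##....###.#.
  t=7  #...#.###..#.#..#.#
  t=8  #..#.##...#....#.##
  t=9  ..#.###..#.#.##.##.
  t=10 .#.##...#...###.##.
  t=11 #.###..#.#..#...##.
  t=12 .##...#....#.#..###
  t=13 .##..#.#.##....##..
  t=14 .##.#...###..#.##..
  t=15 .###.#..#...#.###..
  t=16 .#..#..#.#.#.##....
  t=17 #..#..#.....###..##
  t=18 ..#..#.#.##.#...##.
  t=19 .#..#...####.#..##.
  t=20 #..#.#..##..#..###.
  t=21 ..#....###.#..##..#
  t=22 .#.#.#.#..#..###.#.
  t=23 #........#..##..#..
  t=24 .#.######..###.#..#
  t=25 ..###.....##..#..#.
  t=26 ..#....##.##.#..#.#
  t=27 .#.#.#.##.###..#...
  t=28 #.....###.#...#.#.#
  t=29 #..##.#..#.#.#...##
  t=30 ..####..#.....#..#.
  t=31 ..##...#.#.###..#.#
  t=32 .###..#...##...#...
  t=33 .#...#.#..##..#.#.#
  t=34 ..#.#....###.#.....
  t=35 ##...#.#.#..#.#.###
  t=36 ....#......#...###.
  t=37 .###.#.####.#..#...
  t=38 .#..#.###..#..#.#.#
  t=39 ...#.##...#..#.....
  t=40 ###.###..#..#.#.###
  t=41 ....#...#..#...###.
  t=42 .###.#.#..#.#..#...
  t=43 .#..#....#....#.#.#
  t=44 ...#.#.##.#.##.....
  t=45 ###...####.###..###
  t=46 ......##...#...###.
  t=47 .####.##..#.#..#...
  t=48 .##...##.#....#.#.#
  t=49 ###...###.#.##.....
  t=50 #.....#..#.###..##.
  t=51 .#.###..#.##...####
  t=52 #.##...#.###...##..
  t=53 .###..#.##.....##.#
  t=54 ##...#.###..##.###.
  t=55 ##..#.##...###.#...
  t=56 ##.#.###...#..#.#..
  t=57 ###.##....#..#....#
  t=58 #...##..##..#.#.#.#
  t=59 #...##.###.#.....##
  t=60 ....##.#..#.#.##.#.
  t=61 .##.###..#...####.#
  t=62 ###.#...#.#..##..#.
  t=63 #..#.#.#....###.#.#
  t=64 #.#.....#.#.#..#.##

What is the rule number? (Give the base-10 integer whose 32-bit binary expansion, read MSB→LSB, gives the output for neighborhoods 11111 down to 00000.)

80525767

  #####|.  b31=0 t=4,i=11
  ####.|.  b30=0 t=4,i=13
  ###.#|.  b29=0 t=1,i=6
  ###..|.  b28=0 t=0,i=10
  ##.##|.  b27=0 t=0,i=7
  ##.#.|#  b26=1 t=1,i=7
  ##..#|.  b25=0 t=1,i=2
  ##...|.  b24=0 t=0,i=11
  #.###|#  b23=1 t=0,i=8
  #.##.|#  b22=1 t=1,i=0
  #.#.#|.  b21=0 t=1,i=17
  #.#..|.  b20=0 t=1,i=8
  #..##|#  b19=1 t=0,i=4
  #..#.|#  b18=1 t=2,i=6
  #...#|.  b17=0 t=3,i=1
  #....|.  b16=0 t=0,i=12
  .####|#  b15=1 t=4,i=10
  .###.|.  b14=0 t=0,i=9
  .##.#|#  b13=1 t=0,i=6
  .##..|#  b12=1 t=1,i=1
  .#.##|#  b11=1 t=1,i=18
  .#.#.|.  b10=0 t=2,i=8
  .#..#|.  b9=0 t=0,i=3
  .#...|#  b8=1 t=0,i=17
  ..###|#  b7=1 t=1,i=4
  ..##.|#  b6=1 t=0,i=5
  ..#.#|.  b5=0 t=2,i=7
  ..#..|.  b4=0 t=0,i=2
  ...##|.  b3=0 t=1,i=12
  ...#.|#  b2=1 t=0,i=1
  ....#|#  b1=1 t=0,i=0
  .....|#  b0=1 t=0,i=13
  bits 00000100110011001011100111000111 = 80525767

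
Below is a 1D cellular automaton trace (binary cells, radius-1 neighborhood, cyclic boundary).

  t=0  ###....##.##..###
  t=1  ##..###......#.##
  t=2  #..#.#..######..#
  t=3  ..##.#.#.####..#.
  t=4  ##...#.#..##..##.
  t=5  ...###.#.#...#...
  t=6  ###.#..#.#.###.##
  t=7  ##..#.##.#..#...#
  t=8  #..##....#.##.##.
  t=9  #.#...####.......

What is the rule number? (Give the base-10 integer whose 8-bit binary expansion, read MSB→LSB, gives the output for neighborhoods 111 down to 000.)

135

  [7] ### => #  t=0,i=0
  [6] ##. => .  t=0,i=2
  [5] #.# => .  t=0,i=9
  [4] #.. => .  t=0,i=3
  [3] .## => .  t=0,i=7
  [2] .#. => #  t=1,i=13
  [1] ..# => #  t=0,i=6
  [0] ... => #  t=0,i=4
  bits 10000111 = 135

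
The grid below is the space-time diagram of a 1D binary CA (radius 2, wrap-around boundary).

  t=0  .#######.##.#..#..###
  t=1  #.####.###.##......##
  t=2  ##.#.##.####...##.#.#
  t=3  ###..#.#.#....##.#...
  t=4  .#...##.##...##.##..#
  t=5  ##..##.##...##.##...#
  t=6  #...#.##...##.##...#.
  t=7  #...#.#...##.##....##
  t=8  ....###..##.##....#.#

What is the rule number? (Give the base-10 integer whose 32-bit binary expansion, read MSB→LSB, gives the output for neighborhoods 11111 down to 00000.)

  #####|#  b31=1 t=0,i=3
  ####.|.  b30=0 t=0,i=6
  ###.#|#  b29=1 t=0,i=7
  ###..|.  b28=0 t=2,i=11
  ##.##|#  b27=1 t=0,i=0
  ##.#.|#  b26=1 t=0,i=11
  ##..#|.  b25=0 t=3,i=3
  ##...|.  b24=0 t=1,i=13
  #.###|.  b23=0 t=0,i=1
  #.##.|#  b22=1 t=0,i=9
  #.#.#|.  b21=0 t=2,i=3
  #.#..|#  b20=1 t=0,i=12
  #..##|.  b19=0 t=0,i=17
  #..#.|.  b18=0 t=0,i=14
  #...#|.  b17=0 t=2,i=13
  #....|.  b16=0 t=1,i=14
  .####|#  b15=1 t=0,i=2
  .###.|#  b14=1 t=0,i=19
  .##.#|.  b13=0 t=0,i=10
  .##..|.  b12=0 t=1,i=12
  .#.##|.  b11=0 t=2,i=4
  .#.#.|#  b10=1 t=3,i=6
  .#..#|.  b9=0 t=0,i=13
  .#...|.  b8=0 t=3,i=10
  ..###|.  b7=0 t=0,i=18
  ..##.|#  b6=1 t=2,i=15
  ..#.#|#  b5=1 t=3,i=5
  ..#..|.  b4=0 t=0,i=15
  ...##|#  b3=1 t=1,i=18
  ...#.|.  b2=0 t=6,i=3
  ....#|.  b1=0 t=1,i=17
  .....|#  b0=1 t=1,i=15
  bits 10101100010100001100010001101001 = 2890974313

2890974313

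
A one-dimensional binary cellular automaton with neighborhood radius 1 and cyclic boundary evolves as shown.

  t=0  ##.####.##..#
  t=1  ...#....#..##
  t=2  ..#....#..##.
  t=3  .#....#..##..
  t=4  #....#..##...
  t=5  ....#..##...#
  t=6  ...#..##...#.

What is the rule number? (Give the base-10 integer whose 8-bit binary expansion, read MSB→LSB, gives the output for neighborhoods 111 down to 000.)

10

  ###|.  b7=0 t=0,i=0
  ##.|.  b6=0 t=0,i=1
  #.#|.  b5=0 t=0,i=2
  #..|.  b4=0 t=0,i=10
  .##|#  b3=1 t=0,i=3
  .#.|.  b2=0 t=1,i=3
  ..#|#  b1=1 t=0,i=11
  ...|.  b0=0 t=1,i=1
  bits 00001010 = 10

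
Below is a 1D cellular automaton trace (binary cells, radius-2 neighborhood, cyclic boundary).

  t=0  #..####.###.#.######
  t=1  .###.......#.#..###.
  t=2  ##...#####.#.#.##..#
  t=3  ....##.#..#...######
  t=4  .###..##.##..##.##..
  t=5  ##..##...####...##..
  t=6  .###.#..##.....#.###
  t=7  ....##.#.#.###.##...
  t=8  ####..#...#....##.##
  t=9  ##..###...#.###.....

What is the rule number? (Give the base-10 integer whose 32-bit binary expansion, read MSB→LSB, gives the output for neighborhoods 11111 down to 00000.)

  nb #####: next=#  (t=0,i=16, bit31=1)
  nb ####.: next=.  (t=0,i=5, bit30=0)
  nb ###.#: next=.  (t=0,i=6, bit29=0)
  nb ###..: next=.  (t=0,i=0, bit28=0)
  nb ##.##: next=.  (t=0,i=7, bit27=0)
  nb ##.#.: next=#  (t=0,i=11, bit26=1)
  nb ##..#: next=#  (t=0,i=1, bit25=1)
  nb ##...: next=.  (t=1,i=4, bit24=0)
  nb #.###: next=.  (t=0,i=8, bit23=0)
  nb #.##.: next=#  (t=2,i=15, bit22=1)
  nb #.#.#: next=.  (t=0,i=12, bit21=0)
  nb #.#..: next=#  (t=1,i=13, bit20=1)
  nb #..##: next=#  (t=0,i=2, bit19=1)
  nb #..#.: next=#  (t=3,i=9, bit18=1)
  nb #...#: next=.  (t=2,i=3, bit17=0)
  nb #....: next=#  (t=1,i=5, bit16=1)
  nb .####: next=.  (t=0,i=4, bit15=0)
  nb .###.: next=.  (t=0,i=9, bit14=0)
  nb .##.#: next=.  (t=3,i=5, bit13=0)
  nb .##..: next=#  (t=2,i=16, bit12=1)
  nb .#.##: next=#  (t=0,i=13, bit11=1)
  nb .#.#.: next=.  (t=1,i=12, bit10=0)
  nb .#..#: next=.  (t=1,i=14, bit9=0)
  nb .#...: next=.  (t=3,i=11, bit8=0)
  nb ..###: next=#  (t=0,i=3, bit7=1)
  nb ..##.: next=.  (t=3,i=4, bit6=0)
  nb ..#.#: next=#  (t=1,i=11, bit5=1)
  nb ..#..: next=#  (t=3,i=10, bit4=1)
  nb ...##: next=#  (t=2,i=4, bit3=1)
  nb ...#.: next=.  (t=1,i=10, bit2=0)
  nb ....#: next=#  (t=1,i=9, bit1=1)
  nb .....: next=#  (t=1,i=6, bit0=1)
  bits 10000110010111010001100010111011 = 2254248123

2254248123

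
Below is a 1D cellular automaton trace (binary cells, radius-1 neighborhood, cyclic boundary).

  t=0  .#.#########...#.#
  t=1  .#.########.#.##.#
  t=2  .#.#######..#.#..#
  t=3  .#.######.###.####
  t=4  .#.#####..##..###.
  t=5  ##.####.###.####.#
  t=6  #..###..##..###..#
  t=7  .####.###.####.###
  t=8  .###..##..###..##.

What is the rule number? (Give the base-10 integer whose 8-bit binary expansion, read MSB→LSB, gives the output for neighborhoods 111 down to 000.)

  [7] ### => #  t=0,i=4
  [6] ##. => .  t=0,i=11
  [5] #.# => .  t=0,i=0
  [4] #.. => #  t=0,i=12
  [3] .## => #  t=0,i=3
  [2] .#. => #  t=0,i=1
  [1] ..# => #  t=0,i=14
  [0] ... => .  t=0,i=13
  bits 10011110 = 158

158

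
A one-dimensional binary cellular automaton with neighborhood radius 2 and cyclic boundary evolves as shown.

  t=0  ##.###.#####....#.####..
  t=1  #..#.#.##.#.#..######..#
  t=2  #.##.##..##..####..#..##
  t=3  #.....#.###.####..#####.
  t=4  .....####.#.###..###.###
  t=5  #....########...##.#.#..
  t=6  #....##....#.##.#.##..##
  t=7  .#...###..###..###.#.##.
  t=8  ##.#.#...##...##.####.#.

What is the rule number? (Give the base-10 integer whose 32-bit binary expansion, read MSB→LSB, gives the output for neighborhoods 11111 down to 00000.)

1705941748

  [31] ##### => .  t=0,i=9
  [30] ####. => #  t=0,i=10
  [29] ###.# => #  t=0,i=5
  [28] ###.. => .  t=0,i=11
  [27] ##.## => .  t=0,i=2
  [26] ##.#. => #  t=1,i=9
  [25] ##..# => .  t=0,i=22
  [24] ##... => #  t=0,i=12
  [23] #.### => #  t=0,i=3
  [22] #.##. => .  t=1,i=7
  [21] #.#.# => #  t=1,i=5
  [20] #.#.. => .  t=1,i=12
  [19] #..## => #  t=0,i=23
  [18] #..#. => #  t=1,i=2
  [17] #...# => #  t=5,i=14
  [16] #.... => .  t=0,i=13
  [15] .#### => #  t=0,i=8
  [14] .###. => .  t=0,i=4
  [13] .##.# => .  t=0,i=1
  [12] .##.. => #  t=1,i=0
  [11] .#.## => #  t=0,i=17
  [10] .#.#. => .  t=1,i=4
  [9] .#..# => #  t=1,i=13
  [8] .#... => .  t=3,i=1
  [7] ..### => #  t=1,i=15
  [6] ..##. => #  t=0,i=0
  [5] ..#.# => #  t=0,i=16
  [4] ..#.. => #  t=2,i=19
  [3] ...## => .  t=4,i=4
  [2] ...#. => #  t=0,i=15
  [1] ....# => .  t=0,i=14
  [0] ..... => .  t=3,i=3
  bits 01100101101011101001101011110100 = 1705941748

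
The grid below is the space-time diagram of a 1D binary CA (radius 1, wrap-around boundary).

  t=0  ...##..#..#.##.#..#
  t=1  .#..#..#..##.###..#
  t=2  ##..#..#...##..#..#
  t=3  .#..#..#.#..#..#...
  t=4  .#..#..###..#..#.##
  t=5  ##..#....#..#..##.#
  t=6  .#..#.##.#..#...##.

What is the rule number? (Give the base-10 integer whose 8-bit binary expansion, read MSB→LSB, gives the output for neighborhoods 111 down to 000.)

101

  nb ###: next=.  (t=1,i=14, bit7=0)
  nb ##.: next=#  (t=0,i=4, bit6=1)
  nb #.#: next=#  (t=0,i=11, bit5=1)
  nb #..: next=.  (t=0,i=0, bit4=0)
  nb .##: next=.  (t=0,i=3, bit3=0)
  nb .#.: next=#  (t=0,i=7, bit2=1)
  nb ..#: next=.  (t=0,i=2, bit1=0)
  nb ...: next=#  (t=0,i=1, bit0=1)
  bits 01100101 = 101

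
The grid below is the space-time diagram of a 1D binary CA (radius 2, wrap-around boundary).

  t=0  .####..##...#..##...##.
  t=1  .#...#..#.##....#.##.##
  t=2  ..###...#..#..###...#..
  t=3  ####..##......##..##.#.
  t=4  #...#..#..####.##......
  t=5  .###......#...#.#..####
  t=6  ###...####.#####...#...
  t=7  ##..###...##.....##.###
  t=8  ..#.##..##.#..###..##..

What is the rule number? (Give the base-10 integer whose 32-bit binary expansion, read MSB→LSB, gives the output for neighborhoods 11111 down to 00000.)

  #####|.  b31=0 t=6,i=13
  ####.|.  b30=0 t=0,i=3
  ###.#|.  b29=0 t=4,i=13
  ###..|.  b28=0 t=0,i=4
  ##.##|#  b27=1 t=1,i=20
  ##.#.|.  b26=0 t=1,i=0
  ##..#|#  b25=1 t=0,i=5
  ##...|.  b24=0 t=0,i=9
  #.###|#  b23=1 t=3,i=0
  #.##.|.  b22=0 t=1,i=10
  #.#.#|.  b21=0 t=3,i=21
  #.#..|.  b20=0 t=1,i=1
  #..##|.  b19=0 t=0,i=0
  #..#.|.  b18=0 t=1,i=7
  #...#|#  b17=1 t=0,i=10
  #....|.  b16=0 t=1,i=13
  .####|.  b15=0 t=0,i=2
  .###.|#  b14=1 t=2,i=3
  .##.#|.  b13=0 t=1,i=19
  .##..|#  b12=1 t=0,i=8
  .#.##|.  b11=0 t=1,i=9
  .#.#.|#  b10=1 t=5,i=15
  .#..#|.  b9=0 t=0,i=13
  .#...|#  b8=1 t=1,i=2
  ..###|#  b7=1 t=0,i=1
  ..##.|.  b6=0 t=0,i=7
  ..#.#|#  b5=1 t=1,i=8
  ..#..|.  b4=0 t=0,i=12
  ...##|#  b3=1 t=0,i=19
  ...#.|#  b2=1 t=0,i=11
  ....#|#  b1=1 t=1,i=14
  .....|#  b0=1 t=3,i=10
  bits 00001010100000100101010110101111 = 176313775

176313775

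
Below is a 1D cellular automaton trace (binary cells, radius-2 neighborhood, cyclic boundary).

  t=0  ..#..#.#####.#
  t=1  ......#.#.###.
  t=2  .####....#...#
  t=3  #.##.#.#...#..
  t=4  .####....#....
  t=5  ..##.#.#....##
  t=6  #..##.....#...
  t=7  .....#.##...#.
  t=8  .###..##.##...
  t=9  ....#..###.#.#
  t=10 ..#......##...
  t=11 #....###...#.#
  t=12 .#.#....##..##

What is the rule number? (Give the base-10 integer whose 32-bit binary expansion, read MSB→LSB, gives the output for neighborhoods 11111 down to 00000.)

  #####|.  b31=0 t=0,i=9
  ####.|#  b30=1 t=0,i=10
  ###.#|#  b29=1 t=0,i=11
  ###..|.  b28=0 t=1,i=12
  ##.##|#  b27=1 t=8,i=8
  ##.#.|#  b26=1 t=0,i=12
  ##..#|#  b25=1 t=5,i=0
  ##...|#  b24=1 t=1,i=13
  #.###|.  b23=0 t=0,i=7
  #.##.|#  b22=1 t=3,i=2
  #.#.#|.  b21=0 t=1,i=8
  #.#..|.  b20=0 t=0,i=13
  #..##|.  b19=0 t=5,i=1
  #..#.|.  b18=0 t=0,i=1
  #...#|#  b17=1 t=2,i=11
  #....|.  b16=0 t=1,i=0
  .####|#  b15=1 t=0,i=8
  .###.|.  b14=0 t=1,i=11
  .##.#|#  b13=1 t=3,i=3
  .##..|.  b12=0 t=5,i=13
  .#.##|#  b11=1 t=0,i=6
  .#.#.|.  b10=0 t=1,i=7
  .#..#|.  b9=0 t=0,i=0
  .#...|.  b8=0 t=2,i=10
  ..###|.  b7=0 t=4,i=1
  ..##.|.  b6=0 t=5,i=2
  ..#.#|.  b5=0 t=0,i=5
  ..#..|.  b4=0 t=0,i=2
  ...##|.  b3=0 t=4,i=0
  ...#.|.  b2=0 t=1,i=5
  ....#|#  b1=1 t=1,i=4
  .....|#  b0=1 t=1,i=1
  bits 01101111010000101010100000000011 = 1866639363

1866639363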